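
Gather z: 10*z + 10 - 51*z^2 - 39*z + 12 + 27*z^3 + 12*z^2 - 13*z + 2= 27*z^3 - 39*z^2 - 42*z + 24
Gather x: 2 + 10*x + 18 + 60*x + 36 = 70*x + 56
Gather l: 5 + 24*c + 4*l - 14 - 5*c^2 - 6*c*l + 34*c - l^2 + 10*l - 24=-5*c^2 + 58*c - l^2 + l*(14 - 6*c) - 33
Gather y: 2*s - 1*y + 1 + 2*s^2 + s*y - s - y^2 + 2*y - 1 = 2*s^2 + s - y^2 + y*(s + 1)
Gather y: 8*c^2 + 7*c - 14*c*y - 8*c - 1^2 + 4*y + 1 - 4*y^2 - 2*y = 8*c^2 - c - 4*y^2 + y*(2 - 14*c)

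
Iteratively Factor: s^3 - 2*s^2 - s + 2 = (s - 1)*(s^2 - s - 2) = (s - 2)*(s - 1)*(s + 1)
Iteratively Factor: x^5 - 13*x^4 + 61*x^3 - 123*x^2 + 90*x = (x - 5)*(x^4 - 8*x^3 + 21*x^2 - 18*x) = x*(x - 5)*(x^3 - 8*x^2 + 21*x - 18) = x*(x - 5)*(x - 3)*(x^2 - 5*x + 6) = x*(x - 5)*(x - 3)*(x - 2)*(x - 3)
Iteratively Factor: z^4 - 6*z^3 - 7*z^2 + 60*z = (z)*(z^3 - 6*z^2 - 7*z + 60) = z*(z - 5)*(z^2 - z - 12) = z*(z - 5)*(z + 3)*(z - 4)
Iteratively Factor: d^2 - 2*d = (d)*(d - 2)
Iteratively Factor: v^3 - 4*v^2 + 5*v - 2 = (v - 1)*(v^2 - 3*v + 2) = (v - 2)*(v - 1)*(v - 1)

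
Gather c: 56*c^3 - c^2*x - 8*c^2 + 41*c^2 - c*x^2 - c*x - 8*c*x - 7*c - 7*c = 56*c^3 + c^2*(33 - x) + c*(-x^2 - 9*x - 14)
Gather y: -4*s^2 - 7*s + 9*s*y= -4*s^2 + 9*s*y - 7*s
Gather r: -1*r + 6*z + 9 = -r + 6*z + 9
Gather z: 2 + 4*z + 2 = 4*z + 4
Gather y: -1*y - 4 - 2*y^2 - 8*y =-2*y^2 - 9*y - 4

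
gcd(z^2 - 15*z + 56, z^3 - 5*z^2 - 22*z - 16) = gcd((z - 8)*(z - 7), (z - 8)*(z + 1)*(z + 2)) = z - 8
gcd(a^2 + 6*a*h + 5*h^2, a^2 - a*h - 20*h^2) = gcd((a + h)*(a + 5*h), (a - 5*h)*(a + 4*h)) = 1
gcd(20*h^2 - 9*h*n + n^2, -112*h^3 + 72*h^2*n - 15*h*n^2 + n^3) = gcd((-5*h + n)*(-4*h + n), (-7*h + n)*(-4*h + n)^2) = 4*h - n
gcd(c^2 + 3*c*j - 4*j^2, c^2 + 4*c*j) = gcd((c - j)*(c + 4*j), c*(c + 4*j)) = c + 4*j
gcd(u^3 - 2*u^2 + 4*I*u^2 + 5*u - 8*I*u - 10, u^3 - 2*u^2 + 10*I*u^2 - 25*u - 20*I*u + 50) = u^2 + u*(-2 + 5*I) - 10*I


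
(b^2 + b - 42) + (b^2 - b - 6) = 2*b^2 - 48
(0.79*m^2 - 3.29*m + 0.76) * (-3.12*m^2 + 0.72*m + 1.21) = -2.4648*m^4 + 10.8336*m^3 - 3.7841*m^2 - 3.4337*m + 0.9196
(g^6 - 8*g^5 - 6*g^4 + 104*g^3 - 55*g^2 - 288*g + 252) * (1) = g^6 - 8*g^5 - 6*g^4 + 104*g^3 - 55*g^2 - 288*g + 252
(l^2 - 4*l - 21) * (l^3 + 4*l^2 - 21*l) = l^5 - 58*l^3 + 441*l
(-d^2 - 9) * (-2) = 2*d^2 + 18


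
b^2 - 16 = (b - 4)*(b + 4)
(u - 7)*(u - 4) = u^2 - 11*u + 28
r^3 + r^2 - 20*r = r*(r - 4)*(r + 5)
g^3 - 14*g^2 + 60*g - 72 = (g - 6)^2*(g - 2)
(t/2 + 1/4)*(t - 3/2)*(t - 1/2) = t^3/2 - 3*t^2/4 - t/8 + 3/16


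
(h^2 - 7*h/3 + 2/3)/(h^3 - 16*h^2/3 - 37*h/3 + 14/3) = (h - 2)/(h^2 - 5*h - 14)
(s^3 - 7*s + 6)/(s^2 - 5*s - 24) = (s^2 - 3*s + 2)/(s - 8)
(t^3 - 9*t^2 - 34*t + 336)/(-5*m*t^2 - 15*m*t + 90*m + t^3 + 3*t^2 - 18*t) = (t^2 - 15*t + 56)/(-5*m*t + 15*m + t^2 - 3*t)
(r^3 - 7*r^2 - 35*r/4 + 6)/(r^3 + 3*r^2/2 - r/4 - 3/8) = 2*(r - 8)/(2*r + 1)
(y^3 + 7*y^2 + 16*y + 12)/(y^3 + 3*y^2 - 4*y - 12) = (y + 2)/(y - 2)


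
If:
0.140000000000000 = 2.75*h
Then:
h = 0.05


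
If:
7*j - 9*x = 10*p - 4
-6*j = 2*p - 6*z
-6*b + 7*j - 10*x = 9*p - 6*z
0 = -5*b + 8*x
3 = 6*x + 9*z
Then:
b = -220/1453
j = 553/2906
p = 1797/2906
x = -275/2906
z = 576/1453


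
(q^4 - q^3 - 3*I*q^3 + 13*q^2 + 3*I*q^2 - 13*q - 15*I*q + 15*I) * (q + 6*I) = q^5 - q^4 + 3*I*q^4 + 31*q^3 - 3*I*q^3 - 31*q^2 + 63*I*q^2 + 90*q - 63*I*q - 90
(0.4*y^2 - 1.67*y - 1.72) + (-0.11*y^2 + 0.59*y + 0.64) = 0.29*y^2 - 1.08*y - 1.08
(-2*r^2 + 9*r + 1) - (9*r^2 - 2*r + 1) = -11*r^2 + 11*r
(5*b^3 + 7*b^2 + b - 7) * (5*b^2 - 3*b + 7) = 25*b^5 + 20*b^4 + 19*b^3 + 11*b^2 + 28*b - 49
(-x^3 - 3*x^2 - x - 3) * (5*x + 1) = -5*x^4 - 16*x^3 - 8*x^2 - 16*x - 3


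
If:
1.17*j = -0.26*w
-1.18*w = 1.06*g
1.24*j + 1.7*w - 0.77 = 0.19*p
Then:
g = -1.11320754716981*w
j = -0.222222222222222*w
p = 7.49707602339181*w - 4.05263157894737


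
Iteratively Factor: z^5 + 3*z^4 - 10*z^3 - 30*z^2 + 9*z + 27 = (z - 1)*(z^4 + 4*z^3 - 6*z^2 - 36*z - 27) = (z - 1)*(z + 1)*(z^3 + 3*z^2 - 9*z - 27) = (z - 3)*(z - 1)*(z + 1)*(z^2 + 6*z + 9) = (z - 3)*(z - 1)*(z + 1)*(z + 3)*(z + 3)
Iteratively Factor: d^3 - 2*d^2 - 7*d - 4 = (d + 1)*(d^2 - 3*d - 4) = (d + 1)^2*(d - 4)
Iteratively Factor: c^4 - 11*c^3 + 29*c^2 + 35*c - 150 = (c - 5)*(c^3 - 6*c^2 - c + 30) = (c - 5)^2*(c^2 - c - 6) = (c - 5)^2*(c + 2)*(c - 3)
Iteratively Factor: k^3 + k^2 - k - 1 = (k + 1)*(k^2 - 1) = (k - 1)*(k + 1)*(k + 1)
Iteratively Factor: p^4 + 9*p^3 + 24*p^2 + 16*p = (p)*(p^3 + 9*p^2 + 24*p + 16) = p*(p + 1)*(p^2 + 8*p + 16) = p*(p + 1)*(p + 4)*(p + 4)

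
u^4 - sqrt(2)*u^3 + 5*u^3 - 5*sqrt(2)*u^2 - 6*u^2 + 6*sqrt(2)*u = u*(u - 1)*(u + 6)*(u - sqrt(2))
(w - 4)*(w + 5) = w^2 + w - 20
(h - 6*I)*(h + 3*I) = h^2 - 3*I*h + 18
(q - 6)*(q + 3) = q^2 - 3*q - 18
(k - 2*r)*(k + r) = k^2 - k*r - 2*r^2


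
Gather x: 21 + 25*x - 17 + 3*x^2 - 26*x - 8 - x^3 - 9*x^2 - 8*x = -x^3 - 6*x^2 - 9*x - 4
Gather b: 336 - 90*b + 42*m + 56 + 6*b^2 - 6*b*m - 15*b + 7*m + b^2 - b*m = 7*b^2 + b*(-7*m - 105) + 49*m + 392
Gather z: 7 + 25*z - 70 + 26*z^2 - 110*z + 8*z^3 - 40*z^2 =8*z^3 - 14*z^2 - 85*z - 63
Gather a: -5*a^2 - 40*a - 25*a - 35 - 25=-5*a^2 - 65*a - 60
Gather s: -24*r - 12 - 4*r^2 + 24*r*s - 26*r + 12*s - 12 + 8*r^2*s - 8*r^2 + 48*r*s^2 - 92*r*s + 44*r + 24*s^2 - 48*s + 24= -12*r^2 - 6*r + s^2*(48*r + 24) + s*(8*r^2 - 68*r - 36)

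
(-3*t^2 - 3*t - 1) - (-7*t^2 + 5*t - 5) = 4*t^2 - 8*t + 4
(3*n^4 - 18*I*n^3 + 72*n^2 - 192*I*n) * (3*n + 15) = 9*n^5 + 45*n^4 - 54*I*n^4 + 216*n^3 - 270*I*n^3 + 1080*n^2 - 576*I*n^2 - 2880*I*n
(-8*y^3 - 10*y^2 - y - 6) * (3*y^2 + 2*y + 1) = -24*y^5 - 46*y^4 - 31*y^3 - 30*y^2 - 13*y - 6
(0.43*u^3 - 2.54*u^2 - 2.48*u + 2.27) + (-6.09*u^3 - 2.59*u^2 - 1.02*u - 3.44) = -5.66*u^3 - 5.13*u^2 - 3.5*u - 1.17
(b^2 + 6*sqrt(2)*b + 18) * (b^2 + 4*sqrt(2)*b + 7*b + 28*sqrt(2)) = b^4 + 7*b^3 + 10*sqrt(2)*b^3 + 66*b^2 + 70*sqrt(2)*b^2 + 72*sqrt(2)*b + 462*b + 504*sqrt(2)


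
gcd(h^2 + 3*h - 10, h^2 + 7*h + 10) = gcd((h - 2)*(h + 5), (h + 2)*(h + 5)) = h + 5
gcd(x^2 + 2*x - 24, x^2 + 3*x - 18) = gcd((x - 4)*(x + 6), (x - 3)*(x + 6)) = x + 6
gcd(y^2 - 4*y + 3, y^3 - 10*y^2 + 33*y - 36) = y - 3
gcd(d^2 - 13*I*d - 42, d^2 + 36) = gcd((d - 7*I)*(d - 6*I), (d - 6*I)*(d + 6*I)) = d - 6*I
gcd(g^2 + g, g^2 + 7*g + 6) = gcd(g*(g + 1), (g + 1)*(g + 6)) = g + 1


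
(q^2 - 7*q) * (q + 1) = q^3 - 6*q^2 - 7*q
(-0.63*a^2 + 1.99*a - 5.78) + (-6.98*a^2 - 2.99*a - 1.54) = -7.61*a^2 - 1.0*a - 7.32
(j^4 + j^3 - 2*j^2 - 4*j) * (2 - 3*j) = -3*j^5 - j^4 + 8*j^3 + 8*j^2 - 8*j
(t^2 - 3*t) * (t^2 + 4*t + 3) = t^4 + t^3 - 9*t^2 - 9*t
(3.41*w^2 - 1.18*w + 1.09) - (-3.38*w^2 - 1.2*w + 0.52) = 6.79*w^2 + 0.02*w + 0.57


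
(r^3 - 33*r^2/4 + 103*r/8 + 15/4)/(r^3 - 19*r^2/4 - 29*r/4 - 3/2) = (r - 5/2)/(r + 1)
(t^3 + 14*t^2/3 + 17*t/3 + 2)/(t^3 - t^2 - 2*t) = (t^2 + 11*t/3 + 2)/(t*(t - 2))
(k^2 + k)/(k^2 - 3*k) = (k + 1)/(k - 3)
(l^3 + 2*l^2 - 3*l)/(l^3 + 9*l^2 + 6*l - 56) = l*(l^2 + 2*l - 3)/(l^3 + 9*l^2 + 6*l - 56)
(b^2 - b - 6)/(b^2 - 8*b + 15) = (b + 2)/(b - 5)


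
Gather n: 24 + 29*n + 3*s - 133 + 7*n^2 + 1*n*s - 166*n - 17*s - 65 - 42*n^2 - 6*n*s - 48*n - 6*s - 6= -35*n^2 + n*(-5*s - 185) - 20*s - 180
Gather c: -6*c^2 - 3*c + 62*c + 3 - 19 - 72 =-6*c^2 + 59*c - 88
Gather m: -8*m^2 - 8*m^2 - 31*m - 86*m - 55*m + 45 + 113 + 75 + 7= -16*m^2 - 172*m + 240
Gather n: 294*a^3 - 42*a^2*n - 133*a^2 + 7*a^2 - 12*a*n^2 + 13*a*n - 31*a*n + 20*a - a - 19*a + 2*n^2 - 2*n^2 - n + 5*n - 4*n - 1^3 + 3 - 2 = 294*a^3 - 126*a^2 - 12*a*n^2 + n*(-42*a^2 - 18*a)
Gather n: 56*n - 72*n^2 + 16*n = -72*n^2 + 72*n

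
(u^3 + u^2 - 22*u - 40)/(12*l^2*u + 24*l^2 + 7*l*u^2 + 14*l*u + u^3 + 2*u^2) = (u^2 - u - 20)/(12*l^2 + 7*l*u + u^2)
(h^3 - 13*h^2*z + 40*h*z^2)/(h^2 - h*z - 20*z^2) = h*(h - 8*z)/(h + 4*z)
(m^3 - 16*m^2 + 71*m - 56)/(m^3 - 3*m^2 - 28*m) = (m^2 - 9*m + 8)/(m*(m + 4))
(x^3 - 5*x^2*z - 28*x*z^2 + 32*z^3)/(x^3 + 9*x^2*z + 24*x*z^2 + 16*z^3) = (x^2 - 9*x*z + 8*z^2)/(x^2 + 5*x*z + 4*z^2)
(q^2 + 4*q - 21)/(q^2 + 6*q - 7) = (q - 3)/(q - 1)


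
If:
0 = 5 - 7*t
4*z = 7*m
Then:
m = 4*z/7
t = 5/7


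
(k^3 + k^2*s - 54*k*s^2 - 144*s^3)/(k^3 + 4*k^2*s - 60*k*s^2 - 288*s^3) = (k + 3*s)/(k + 6*s)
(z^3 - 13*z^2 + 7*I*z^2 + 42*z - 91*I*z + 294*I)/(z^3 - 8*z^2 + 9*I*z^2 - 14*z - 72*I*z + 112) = (z^2 - 13*z + 42)/(z^2 + 2*z*(-4 + I) - 16*I)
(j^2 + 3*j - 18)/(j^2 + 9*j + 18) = (j - 3)/(j + 3)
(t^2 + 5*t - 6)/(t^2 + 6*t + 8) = (t^2 + 5*t - 6)/(t^2 + 6*t + 8)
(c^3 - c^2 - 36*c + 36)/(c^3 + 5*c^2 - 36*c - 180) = (c - 1)/(c + 5)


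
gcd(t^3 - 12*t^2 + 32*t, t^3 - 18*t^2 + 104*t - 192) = t^2 - 12*t + 32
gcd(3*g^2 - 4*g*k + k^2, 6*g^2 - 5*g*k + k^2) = 3*g - k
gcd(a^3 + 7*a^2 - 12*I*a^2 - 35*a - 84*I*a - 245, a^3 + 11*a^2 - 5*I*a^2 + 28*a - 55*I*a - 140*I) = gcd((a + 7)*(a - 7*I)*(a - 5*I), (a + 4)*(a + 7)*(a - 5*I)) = a^2 + a*(7 - 5*I) - 35*I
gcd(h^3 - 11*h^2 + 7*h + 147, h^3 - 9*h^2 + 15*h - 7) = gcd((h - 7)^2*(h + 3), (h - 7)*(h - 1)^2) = h - 7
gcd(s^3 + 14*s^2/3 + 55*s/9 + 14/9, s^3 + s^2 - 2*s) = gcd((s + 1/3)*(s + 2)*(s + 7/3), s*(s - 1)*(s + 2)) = s + 2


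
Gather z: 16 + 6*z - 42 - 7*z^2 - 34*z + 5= -7*z^2 - 28*z - 21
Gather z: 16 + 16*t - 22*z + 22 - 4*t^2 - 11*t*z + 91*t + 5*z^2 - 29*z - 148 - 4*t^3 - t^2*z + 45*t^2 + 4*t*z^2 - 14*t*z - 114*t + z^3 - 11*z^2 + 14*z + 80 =-4*t^3 + 41*t^2 - 7*t + z^3 + z^2*(4*t - 6) + z*(-t^2 - 25*t - 37) - 30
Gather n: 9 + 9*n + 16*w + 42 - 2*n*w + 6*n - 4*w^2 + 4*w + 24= n*(15 - 2*w) - 4*w^2 + 20*w + 75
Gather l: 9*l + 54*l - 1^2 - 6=63*l - 7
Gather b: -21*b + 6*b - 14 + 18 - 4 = -15*b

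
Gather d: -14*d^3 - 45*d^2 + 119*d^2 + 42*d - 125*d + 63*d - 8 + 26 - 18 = -14*d^3 + 74*d^2 - 20*d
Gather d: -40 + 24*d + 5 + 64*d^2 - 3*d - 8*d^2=56*d^2 + 21*d - 35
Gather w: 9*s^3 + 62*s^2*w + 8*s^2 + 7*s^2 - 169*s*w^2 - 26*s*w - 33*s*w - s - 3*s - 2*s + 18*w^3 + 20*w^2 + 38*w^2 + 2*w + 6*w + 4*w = 9*s^3 + 15*s^2 - 6*s + 18*w^3 + w^2*(58 - 169*s) + w*(62*s^2 - 59*s + 12)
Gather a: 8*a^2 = 8*a^2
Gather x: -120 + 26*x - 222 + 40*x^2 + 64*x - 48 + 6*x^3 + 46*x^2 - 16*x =6*x^3 + 86*x^2 + 74*x - 390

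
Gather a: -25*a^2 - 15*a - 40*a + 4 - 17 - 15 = -25*a^2 - 55*a - 28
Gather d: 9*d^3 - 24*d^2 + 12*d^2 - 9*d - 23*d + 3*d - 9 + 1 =9*d^3 - 12*d^2 - 29*d - 8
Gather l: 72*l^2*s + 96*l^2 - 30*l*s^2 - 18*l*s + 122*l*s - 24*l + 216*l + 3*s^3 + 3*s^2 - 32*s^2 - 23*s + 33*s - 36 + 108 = l^2*(72*s + 96) + l*(-30*s^2 + 104*s + 192) + 3*s^3 - 29*s^2 + 10*s + 72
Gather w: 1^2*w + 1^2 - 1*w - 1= 0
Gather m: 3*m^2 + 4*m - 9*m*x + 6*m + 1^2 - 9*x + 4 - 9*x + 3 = 3*m^2 + m*(10 - 9*x) - 18*x + 8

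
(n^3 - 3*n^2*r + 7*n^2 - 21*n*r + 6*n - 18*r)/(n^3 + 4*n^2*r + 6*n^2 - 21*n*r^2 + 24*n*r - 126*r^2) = (n + 1)/(n + 7*r)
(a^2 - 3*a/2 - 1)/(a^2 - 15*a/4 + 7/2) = 2*(2*a + 1)/(4*a - 7)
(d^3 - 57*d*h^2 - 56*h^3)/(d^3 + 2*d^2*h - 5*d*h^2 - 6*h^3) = (d^2 - d*h - 56*h^2)/(d^2 + d*h - 6*h^2)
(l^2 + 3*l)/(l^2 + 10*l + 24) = l*(l + 3)/(l^2 + 10*l + 24)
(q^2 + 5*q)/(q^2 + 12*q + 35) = q/(q + 7)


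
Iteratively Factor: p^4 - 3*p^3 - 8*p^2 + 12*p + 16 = (p - 2)*(p^3 - p^2 - 10*p - 8) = (p - 2)*(p + 2)*(p^2 - 3*p - 4) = (p - 4)*(p - 2)*(p + 2)*(p + 1)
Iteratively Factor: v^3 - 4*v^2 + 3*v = (v - 1)*(v^2 - 3*v) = v*(v - 1)*(v - 3)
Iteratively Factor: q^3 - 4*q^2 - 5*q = (q + 1)*(q^2 - 5*q) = (q - 5)*(q + 1)*(q)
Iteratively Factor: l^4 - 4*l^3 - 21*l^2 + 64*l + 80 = (l + 1)*(l^3 - 5*l^2 - 16*l + 80) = (l - 4)*(l + 1)*(l^2 - l - 20) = (l - 5)*(l - 4)*(l + 1)*(l + 4)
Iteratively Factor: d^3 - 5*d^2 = (d)*(d^2 - 5*d) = d*(d - 5)*(d)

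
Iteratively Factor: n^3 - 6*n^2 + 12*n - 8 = (n - 2)*(n^2 - 4*n + 4) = (n - 2)^2*(n - 2)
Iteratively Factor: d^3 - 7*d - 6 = (d + 2)*(d^2 - 2*d - 3) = (d - 3)*(d + 2)*(d + 1)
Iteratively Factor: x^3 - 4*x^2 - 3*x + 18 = (x - 3)*(x^2 - x - 6) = (x - 3)*(x + 2)*(x - 3)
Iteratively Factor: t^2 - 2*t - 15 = (t + 3)*(t - 5)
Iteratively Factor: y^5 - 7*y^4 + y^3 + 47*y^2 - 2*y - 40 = (y - 1)*(y^4 - 6*y^3 - 5*y^2 + 42*y + 40) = (y - 4)*(y - 1)*(y^3 - 2*y^2 - 13*y - 10) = (y - 5)*(y - 4)*(y - 1)*(y^2 + 3*y + 2) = (y - 5)*(y - 4)*(y - 1)*(y + 1)*(y + 2)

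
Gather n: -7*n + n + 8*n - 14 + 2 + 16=2*n + 4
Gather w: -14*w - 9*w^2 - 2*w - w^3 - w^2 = -w^3 - 10*w^2 - 16*w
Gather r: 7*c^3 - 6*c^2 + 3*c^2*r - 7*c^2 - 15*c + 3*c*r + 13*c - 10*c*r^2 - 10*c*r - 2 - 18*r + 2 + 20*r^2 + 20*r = 7*c^3 - 13*c^2 - 2*c + r^2*(20 - 10*c) + r*(3*c^2 - 7*c + 2)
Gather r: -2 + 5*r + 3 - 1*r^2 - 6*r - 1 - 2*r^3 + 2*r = -2*r^3 - r^2 + r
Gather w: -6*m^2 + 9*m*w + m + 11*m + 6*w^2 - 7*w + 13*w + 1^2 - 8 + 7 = -6*m^2 + 12*m + 6*w^2 + w*(9*m + 6)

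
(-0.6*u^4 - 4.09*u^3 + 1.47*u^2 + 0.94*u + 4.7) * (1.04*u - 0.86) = -0.624*u^5 - 3.7376*u^4 + 5.0462*u^3 - 0.2866*u^2 + 4.0796*u - 4.042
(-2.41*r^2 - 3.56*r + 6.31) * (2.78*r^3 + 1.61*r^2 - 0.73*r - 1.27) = -6.6998*r^5 - 13.7769*r^4 + 13.5695*r^3 + 15.8186*r^2 - 0.0850999999999988*r - 8.0137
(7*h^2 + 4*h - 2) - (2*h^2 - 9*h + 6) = 5*h^2 + 13*h - 8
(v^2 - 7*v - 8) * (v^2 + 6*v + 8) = v^4 - v^3 - 42*v^2 - 104*v - 64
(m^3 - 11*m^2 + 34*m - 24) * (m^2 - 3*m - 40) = m^5 - 14*m^4 + 27*m^3 + 314*m^2 - 1288*m + 960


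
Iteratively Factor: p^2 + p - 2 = (p - 1)*(p + 2)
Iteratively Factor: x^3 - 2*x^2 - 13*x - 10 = (x - 5)*(x^2 + 3*x + 2) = (x - 5)*(x + 2)*(x + 1)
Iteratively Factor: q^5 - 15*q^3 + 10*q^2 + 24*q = (q - 2)*(q^4 + 2*q^3 - 11*q^2 - 12*q) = (q - 3)*(q - 2)*(q^3 + 5*q^2 + 4*q) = (q - 3)*(q - 2)*(q + 4)*(q^2 + q) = q*(q - 3)*(q - 2)*(q + 4)*(q + 1)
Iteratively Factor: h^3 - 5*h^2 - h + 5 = (h - 1)*(h^2 - 4*h - 5) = (h - 5)*(h - 1)*(h + 1)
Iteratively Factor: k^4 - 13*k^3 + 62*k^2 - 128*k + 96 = (k - 4)*(k^3 - 9*k^2 + 26*k - 24) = (k - 4)*(k - 2)*(k^2 - 7*k + 12) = (k - 4)*(k - 3)*(k - 2)*(k - 4)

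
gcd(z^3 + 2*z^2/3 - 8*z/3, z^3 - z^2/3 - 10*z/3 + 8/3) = z^2 + 2*z/3 - 8/3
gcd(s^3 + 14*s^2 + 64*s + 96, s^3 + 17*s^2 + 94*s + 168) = s^2 + 10*s + 24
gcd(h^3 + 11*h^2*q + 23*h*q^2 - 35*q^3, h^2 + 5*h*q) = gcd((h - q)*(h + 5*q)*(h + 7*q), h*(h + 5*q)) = h + 5*q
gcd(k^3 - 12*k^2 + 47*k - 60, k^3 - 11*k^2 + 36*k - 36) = k - 3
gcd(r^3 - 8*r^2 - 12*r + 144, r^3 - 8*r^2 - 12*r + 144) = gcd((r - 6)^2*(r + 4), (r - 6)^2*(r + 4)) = r^3 - 8*r^2 - 12*r + 144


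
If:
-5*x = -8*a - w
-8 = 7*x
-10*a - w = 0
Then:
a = 20/7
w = -200/7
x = -8/7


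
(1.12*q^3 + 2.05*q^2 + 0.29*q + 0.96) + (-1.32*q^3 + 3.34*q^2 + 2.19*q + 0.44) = -0.2*q^3 + 5.39*q^2 + 2.48*q + 1.4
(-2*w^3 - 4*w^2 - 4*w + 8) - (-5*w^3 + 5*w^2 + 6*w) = 3*w^3 - 9*w^2 - 10*w + 8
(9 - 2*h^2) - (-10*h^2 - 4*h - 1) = 8*h^2 + 4*h + 10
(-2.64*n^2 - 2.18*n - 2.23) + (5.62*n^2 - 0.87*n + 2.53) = 2.98*n^2 - 3.05*n + 0.3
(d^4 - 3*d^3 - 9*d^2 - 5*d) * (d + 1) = d^5 - 2*d^4 - 12*d^3 - 14*d^2 - 5*d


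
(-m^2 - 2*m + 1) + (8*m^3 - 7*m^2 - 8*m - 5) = 8*m^3 - 8*m^2 - 10*m - 4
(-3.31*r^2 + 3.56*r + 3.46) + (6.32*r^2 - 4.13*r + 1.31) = 3.01*r^2 - 0.57*r + 4.77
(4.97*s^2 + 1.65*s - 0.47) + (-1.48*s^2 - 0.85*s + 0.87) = 3.49*s^2 + 0.8*s + 0.4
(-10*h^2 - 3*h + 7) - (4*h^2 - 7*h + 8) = -14*h^2 + 4*h - 1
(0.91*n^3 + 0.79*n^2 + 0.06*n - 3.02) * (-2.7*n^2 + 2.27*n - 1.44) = -2.457*n^5 - 0.0673000000000004*n^4 + 0.3209*n^3 + 7.1526*n^2 - 6.9418*n + 4.3488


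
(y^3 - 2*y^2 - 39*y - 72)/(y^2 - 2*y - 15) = (y^2 - 5*y - 24)/(y - 5)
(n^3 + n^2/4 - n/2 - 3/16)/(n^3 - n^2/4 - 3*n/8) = (n + 1/2)/n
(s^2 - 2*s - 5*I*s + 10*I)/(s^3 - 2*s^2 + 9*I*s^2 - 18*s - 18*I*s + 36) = (s - 5*I)/(s^2 + 9*I*s - 18)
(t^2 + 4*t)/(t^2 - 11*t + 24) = t*(t + 4)/(t^2 - 11*t + 24)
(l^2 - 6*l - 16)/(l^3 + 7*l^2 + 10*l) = (l - 8)/(l*(l + 5))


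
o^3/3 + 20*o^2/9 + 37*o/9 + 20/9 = (o/3 + 1/3)*(o + 5/3)*(o + 4)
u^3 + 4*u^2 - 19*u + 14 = (u - 2)*(u - 1)*(u + 7)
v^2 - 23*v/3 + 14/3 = (v - 7)*(v - 2/3)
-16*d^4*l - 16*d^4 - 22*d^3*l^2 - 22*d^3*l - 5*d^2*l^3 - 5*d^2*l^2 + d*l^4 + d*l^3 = (-8*d + l)*(d + l)*(2*d + l)*(d*l + d)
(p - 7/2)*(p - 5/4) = p^2 - 19*p/4 + 35/8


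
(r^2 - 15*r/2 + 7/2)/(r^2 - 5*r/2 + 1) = (r - 7)/(r - 2)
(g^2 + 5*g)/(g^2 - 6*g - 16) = g*(g + 5)/(g^2 - 6*g - 16)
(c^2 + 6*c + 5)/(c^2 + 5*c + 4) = (c + 5)/(c + 4)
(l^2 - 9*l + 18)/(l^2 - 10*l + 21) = (l - 6)/(l - 7)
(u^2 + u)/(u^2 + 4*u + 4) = u*(u + 1)/(u^2 + 4*u + 4)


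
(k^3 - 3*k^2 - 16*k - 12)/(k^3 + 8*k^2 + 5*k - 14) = (k^2 - 5*k - 6)/(k^2 + 6*k - 7)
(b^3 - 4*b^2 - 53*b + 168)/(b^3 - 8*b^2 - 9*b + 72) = (b + 7)/(b + 3)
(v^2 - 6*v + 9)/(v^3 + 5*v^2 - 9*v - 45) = (v - 3)/(v^2 + 8*v + 15)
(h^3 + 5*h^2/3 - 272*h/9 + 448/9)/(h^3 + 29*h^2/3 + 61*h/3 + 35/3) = (9*h^2 - 48*h + 64)/(3*(3*h^2 + 8*h + 5))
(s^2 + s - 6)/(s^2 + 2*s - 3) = (s - 2)/(s - 1)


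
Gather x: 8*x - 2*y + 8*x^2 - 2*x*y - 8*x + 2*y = 8*x^2 - 2*x*y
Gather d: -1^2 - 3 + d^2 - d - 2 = d^2 - d - 6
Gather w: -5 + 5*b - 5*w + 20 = 5*b - 5*w + 15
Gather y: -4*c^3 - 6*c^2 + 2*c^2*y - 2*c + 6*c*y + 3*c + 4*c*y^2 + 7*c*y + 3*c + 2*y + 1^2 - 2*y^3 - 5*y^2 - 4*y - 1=-4*c^3 - 6*c^2 + 4*c - 2*y^3 + y^2*(4*c - 5) + y*(2*c^2 + 13*c - 2)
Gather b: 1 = 1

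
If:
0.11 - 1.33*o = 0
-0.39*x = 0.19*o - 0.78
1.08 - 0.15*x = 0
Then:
No Solution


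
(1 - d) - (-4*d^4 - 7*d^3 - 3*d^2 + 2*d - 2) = 4*d^4 + 7*d^3 + 3*d^2 - 3*d + 3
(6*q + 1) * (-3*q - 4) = -18*q^2 - 27*q - 4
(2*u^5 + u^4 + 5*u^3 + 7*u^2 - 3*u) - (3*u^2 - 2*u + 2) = 2*u^5 + u^4 + 5*u^3 + 4*u^2 - u - 2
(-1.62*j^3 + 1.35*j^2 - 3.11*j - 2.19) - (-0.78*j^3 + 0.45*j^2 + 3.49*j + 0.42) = -0.84*j^3 + 0.9*j^2 - 6.6*j - 2.61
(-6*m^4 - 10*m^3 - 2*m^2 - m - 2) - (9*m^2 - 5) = -6*m^4 - 10*m^3 - 11*m^2 - m + 3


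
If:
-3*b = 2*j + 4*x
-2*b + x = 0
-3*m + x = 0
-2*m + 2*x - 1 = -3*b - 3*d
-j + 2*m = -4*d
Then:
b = 24/13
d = -41/13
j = -132/13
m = 16/13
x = 48/13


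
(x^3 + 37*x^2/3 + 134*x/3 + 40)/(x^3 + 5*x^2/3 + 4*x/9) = 3*(x^2 + 11*x + 30)/(x*(3*x + 1))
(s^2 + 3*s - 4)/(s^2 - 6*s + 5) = (s + 4)/(s - 5)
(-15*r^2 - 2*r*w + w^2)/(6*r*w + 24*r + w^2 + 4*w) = (-15*r^2 - 2*r*w + w^2)/(6*r*w + 24*r + w^2 + 4*w)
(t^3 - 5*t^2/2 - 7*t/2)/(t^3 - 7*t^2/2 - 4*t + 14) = t*(t + 1)/(t^2 - 4)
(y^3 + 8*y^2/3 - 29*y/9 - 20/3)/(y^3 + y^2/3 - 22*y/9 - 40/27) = 3*(y + 3)/(3*y + 2)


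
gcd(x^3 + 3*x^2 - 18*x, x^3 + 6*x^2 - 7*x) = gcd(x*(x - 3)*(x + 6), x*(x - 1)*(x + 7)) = x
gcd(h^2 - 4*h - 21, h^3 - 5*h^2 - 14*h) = h - 7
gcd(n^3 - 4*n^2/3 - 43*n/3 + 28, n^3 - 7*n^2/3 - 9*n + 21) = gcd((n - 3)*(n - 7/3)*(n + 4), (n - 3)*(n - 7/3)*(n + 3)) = n^2 - 16*n/3 + 7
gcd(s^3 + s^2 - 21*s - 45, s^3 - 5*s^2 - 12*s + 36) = s + 3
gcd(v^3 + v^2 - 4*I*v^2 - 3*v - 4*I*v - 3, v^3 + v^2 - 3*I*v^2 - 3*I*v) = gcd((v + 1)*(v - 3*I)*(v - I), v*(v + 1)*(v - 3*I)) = v^2 + v*(1 - 3*I) - 3*I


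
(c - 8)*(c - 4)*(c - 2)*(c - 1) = c^4 - 15*c^3 + 70*c^2 - 120*c + 64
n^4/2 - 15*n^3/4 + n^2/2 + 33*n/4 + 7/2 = (n/2 + 1/2)*(n - 7)*(n - 2)*(n + 1/2)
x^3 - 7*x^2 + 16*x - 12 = (x - 3)*(x - 2)^2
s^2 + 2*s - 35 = (s - 5)*(s + 7)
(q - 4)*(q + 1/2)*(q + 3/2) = q^3 - 2*q^2 - 29*q/4 - 3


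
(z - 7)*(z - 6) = z^2 - 13*z + 42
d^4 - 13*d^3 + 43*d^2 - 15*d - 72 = (d - 8)*(d - 3)^2*(d + 1)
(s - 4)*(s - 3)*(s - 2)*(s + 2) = s^4 - 7*s^3 + 8*s^2 + 28*s - 48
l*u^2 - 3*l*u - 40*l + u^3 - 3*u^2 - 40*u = (l + u)*(u - 8)*(u + 5)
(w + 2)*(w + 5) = w^2 + 7*w + 10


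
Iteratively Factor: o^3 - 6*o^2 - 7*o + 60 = (o - 5)*(o^2 - o - 12) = (o - 5)*(o - 4)*(o + 3)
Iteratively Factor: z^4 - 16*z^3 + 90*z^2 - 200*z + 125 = (z - 5)*(z^3 - 11*z^2 + 35*z - 25) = (z - 5)^2*(z^2 - 6*z + 5) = (z - 5)^2*(z - 1)*(z - 5)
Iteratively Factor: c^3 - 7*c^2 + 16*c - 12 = (c - 3)*(c^2 - 4*c + 4) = (c - 3)*(c - 2)*(c - 2)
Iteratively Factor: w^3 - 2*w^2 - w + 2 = (w - 1)*(w^2 - w - 2) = (w - 2)*(w - 1)*(w + 1)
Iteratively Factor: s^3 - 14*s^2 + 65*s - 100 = (s - 4)*(s^2 - 10*s + 25) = (s - 5)*(s - 4)*(s - 5)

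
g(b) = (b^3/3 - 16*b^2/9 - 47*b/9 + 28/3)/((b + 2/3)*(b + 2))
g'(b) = (b^2 - 32*b/9 - 47/9)/((b + 2/3)*(b + 2)) - (b^3/3 - 16*b^2/9 - 47*b/9 + 28/3)/((b + 2/3)*(b + 2)^2) - (b^3/3 - 16*b^2/9 - 47*b/9 + 28/3)/((b + 2/3)^2*(b + 2))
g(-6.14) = -4.54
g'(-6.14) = 0.47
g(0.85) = 0.88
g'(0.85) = -2.63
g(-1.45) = -28.20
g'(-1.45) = 10.55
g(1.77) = -0.40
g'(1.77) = -0.65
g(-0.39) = 24.87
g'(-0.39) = -113.63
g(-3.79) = -2.60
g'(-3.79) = 1.76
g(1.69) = -0.34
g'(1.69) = -0.73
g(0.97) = 0.60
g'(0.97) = -2.16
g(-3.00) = 0.00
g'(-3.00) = 6.19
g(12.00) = 1.50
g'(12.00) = 0.32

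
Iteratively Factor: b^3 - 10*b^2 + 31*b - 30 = (b - 5)*(b^2 - 5*b + 6) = (b - 5)*(b - 3)*(b - 2)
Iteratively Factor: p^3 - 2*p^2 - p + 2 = (p - 1)*(p^2 - p - 2) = (p - 2)*(p - 1)*(p + 1)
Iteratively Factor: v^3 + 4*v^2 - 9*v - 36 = (v - 3)*(v^2 + 7*v + 12) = (v - 3)*(v + 4)*(v + 3)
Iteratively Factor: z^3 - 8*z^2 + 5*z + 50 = (z + 2)*(z^2 - 10*z + 25) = (z - 5)*(z + 2)*(z - 5)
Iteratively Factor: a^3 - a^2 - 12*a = (a)*(a^2 - a - 12) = a*(a - 4)*(a + 3)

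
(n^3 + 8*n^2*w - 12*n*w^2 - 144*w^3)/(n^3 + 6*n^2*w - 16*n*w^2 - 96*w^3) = (n + 6*w)/(n + 4*w)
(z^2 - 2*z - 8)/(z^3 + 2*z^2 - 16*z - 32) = 1/(z + 4)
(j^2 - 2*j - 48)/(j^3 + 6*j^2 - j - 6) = (j - 8)/(j^2 - 1)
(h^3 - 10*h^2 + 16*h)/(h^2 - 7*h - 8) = h*(h - 2)/(h + 1)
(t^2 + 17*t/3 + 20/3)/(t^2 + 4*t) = (t + 5/3)/t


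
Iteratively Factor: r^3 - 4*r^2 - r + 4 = (r - 1)*(r^2 - 3*r - 4) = (r - 4)*(r - 1)*(r + 1)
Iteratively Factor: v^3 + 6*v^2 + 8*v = (v + 4)*(v^2 + 2*v) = (v + 2)*(v + 4)*(v)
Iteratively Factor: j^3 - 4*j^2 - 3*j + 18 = (j - 3)*(j^2 - j - 6) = (j - 3)^2*(j + 2)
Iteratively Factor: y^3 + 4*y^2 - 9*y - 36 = (y + 4)*(y^2 - 9) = (y + 3)*(y + 4)*(y - 3)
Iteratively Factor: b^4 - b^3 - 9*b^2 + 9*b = (b - 1)*(b^3 - 9*b) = b*(b - 1)*(b^2 - 9) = b*(b - 3)*(b - 1)*(b + 3)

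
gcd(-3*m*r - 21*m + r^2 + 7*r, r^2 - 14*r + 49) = 1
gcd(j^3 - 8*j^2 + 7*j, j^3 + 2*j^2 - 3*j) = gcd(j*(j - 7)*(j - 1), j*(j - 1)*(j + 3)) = j^2 - j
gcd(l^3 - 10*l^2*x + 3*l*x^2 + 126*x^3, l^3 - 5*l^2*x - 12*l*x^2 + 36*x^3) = -l^2 + 3*l*x + 18*x^2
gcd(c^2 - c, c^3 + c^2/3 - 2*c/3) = c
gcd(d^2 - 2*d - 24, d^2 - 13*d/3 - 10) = d - 6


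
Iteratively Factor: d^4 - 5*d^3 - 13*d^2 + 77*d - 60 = (d - 5)*(d^3 - 13*d + 12) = (d - 5)*(d - 1)*(d^2 + d - 12) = (d - 5)*(d - 3)*(d - 1)*(d + 4)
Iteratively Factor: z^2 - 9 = (z + 3)*(z - 3)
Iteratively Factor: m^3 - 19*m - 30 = (m + 3)*(m^2 - 3*m - 10) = (m + 2)*(m + 3)*(m - 5)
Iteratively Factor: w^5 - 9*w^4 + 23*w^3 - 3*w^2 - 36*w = (w + 1)*(w^4 - 10*w^3 + 33*w^2 - 36*w) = (w - 4)*(w + 1)*(w^3 - 6*w^2 + 9*w) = (w - 4)*(w - 3)*(w + 1)*(w^2 - 3*w) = (w - 4)*(w - 3)^2*(w + 1)*(w)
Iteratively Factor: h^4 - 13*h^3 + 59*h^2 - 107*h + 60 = (h - 4)*(h^3 - 9*h^2 + 23*h - 15) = (h - 4)*(h - 3)*(h^2 - 6*h + 5) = (h - 4)*(h - 3)*(h - 1)*(h - 5)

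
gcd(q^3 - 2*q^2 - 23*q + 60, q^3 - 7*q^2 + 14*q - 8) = q - 4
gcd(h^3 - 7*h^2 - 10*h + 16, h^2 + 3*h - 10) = 1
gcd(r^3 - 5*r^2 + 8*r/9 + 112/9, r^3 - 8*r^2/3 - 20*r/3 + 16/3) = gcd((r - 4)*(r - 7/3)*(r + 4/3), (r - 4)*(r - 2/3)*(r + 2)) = r - 4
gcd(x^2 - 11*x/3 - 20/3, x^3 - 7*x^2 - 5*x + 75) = x - 5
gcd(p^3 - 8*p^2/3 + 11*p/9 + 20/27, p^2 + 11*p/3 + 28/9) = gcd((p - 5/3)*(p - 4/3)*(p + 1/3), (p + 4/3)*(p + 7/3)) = 1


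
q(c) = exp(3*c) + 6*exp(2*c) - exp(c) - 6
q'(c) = 3*exp(3*c) + 12*exp(2*c) - exp(c)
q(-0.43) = -3.84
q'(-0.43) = 5.25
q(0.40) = 9.18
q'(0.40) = 35.18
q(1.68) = 315.84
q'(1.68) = 803.51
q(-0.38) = -3.56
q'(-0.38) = 5.89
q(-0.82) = -5.19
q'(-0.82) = 2.14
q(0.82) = 34.37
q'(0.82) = 94.71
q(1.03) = 60.25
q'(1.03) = 157.28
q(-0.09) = -1.14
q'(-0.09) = 11.40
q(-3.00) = -6.03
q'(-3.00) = -0.02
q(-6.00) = -6.00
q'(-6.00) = 0.00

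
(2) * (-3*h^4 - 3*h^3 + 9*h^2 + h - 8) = -6*h^4 - 6*h^3 + 18*h^2 + 2*h - 16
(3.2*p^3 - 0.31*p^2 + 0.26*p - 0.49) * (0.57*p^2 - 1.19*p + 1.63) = 1.824*p^5 - 3.9847*p^4 + 5.7331*p^3 - 1.094*p^2 + 1.0069*p - 0.7987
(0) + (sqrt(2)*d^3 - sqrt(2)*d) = sqrt(2)*d^3 - sqrt(2)*d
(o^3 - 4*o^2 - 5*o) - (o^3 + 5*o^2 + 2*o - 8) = -9*o^2 - 7*o + 8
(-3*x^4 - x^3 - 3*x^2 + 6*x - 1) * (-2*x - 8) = 6*x^5 + 26*x^4 + 14*x^3 + 12*x^2 - 46*x + 8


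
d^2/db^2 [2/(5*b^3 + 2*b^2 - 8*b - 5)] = 4*(-(15*b + 2)*(5*b^3 + 2*b^2 - 8*b - 5) + (15*b^2 + 4*b - 8)^2)/(5*b^3 + 2*b^2 - 8*b - 5)^3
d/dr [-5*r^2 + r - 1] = 1 - 10*r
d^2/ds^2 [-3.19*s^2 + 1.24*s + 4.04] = -6.38000000000000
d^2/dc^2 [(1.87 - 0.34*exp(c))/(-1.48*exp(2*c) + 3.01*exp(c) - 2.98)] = (0.744736000000001*exp(4*c) - 14.86956*exp(3*c) + 15.994212*exp(2*c) + 19.097137*exp(c) - 13.75419)*exp(c)/(3.241792*exp(6*c) - 19.779312*exp(5*c) + 59.80902*exp(4*c) - 106.922725*exp(3*c) + 120.42627*exp(2*c) - 80.190012*exp(c) + 26.463592)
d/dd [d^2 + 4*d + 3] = 2*d + 4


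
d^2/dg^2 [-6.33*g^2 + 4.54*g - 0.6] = -12.6600000000000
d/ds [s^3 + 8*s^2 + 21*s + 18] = 3*s^2 + 16*s + 21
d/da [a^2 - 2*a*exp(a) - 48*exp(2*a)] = -2*a*exp(a) + 2*a - 96*exp(2*a) - 2*exp(a)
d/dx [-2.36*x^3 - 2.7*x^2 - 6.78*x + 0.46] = -7.08*x^2 - 5.4*x - 6.78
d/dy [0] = 0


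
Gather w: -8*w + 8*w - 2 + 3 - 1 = 0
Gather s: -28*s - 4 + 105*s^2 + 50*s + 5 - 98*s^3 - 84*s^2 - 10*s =-98*s^3 + 21*s^2 + 12*s + 1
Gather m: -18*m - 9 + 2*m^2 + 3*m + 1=2*m^2 - 15*m - 8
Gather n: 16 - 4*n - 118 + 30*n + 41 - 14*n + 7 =12*n - 54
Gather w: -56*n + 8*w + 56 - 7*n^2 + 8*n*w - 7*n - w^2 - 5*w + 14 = -7*n^2 - 63*n - w^2 + w*(8*n + 3) + 70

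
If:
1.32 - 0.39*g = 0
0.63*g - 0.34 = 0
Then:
No Solution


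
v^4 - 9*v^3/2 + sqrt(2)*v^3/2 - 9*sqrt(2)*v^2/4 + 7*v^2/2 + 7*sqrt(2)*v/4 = v*(v - 7/2)*(v - 1)*(v + sqrt(2)/2)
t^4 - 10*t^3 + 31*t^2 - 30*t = t*(t - 5)*(t - 3)*(t - 2)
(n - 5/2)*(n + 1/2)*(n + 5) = n^3 + 3*n^2 - 45*n/4 - 25/4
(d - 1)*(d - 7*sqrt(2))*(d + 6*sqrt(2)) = d^3 - sqrt(2)*d^2 - d^2 - 84*d + sqrt(2)*d + 84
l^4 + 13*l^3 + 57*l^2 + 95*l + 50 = (l + 1)*(l + 2)*(l + 5)^2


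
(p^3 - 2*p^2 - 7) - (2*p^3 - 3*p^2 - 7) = -p^3 + p^2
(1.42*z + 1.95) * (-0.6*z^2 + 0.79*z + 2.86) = -0.852*z^3 - 0.0482*z^2 + 5.6017*z + 5.577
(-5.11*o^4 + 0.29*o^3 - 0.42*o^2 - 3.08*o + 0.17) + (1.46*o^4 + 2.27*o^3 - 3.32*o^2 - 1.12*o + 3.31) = -3.65*o^4 + 2.56*o^3 - 3.74*o^2 - 4.2*o + 3.48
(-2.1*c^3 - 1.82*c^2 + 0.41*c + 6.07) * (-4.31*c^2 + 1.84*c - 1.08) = 9.051*c^5 + 3.9802*c^4 - 2.8479*c^3 - 23.4417*c^2 + 10.726*c - 6.5556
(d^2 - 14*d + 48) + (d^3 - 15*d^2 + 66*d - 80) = d^3 - 14*d^2 + 52*d - 32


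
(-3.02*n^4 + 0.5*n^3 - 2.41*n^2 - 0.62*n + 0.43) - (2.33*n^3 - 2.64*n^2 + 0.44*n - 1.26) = -3.02*n^4 - 1.83*n^3 + 0.23*n^2 - 1.06*n + 1.69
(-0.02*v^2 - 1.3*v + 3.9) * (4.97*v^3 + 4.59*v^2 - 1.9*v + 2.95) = -0.0994*v^5 - 6.5528*v^4 + 13.454*v^3 + 20.312*v^2 - 11.245*v + 11.505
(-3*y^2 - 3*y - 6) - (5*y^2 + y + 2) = -8*y^2 - 4*y - 8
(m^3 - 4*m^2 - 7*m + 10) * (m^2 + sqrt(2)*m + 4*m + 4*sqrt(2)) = m^5 + sqrt(2)*m^4 - 23*m^3 - 23*sqrt(2)*m^2 - 18*m^2 - 18*sqrt(2)*m + 40*m + 40*sqrt(2)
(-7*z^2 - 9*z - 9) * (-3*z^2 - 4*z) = 21*z^4 + 55*z^3 + 63*z^2 + 36*z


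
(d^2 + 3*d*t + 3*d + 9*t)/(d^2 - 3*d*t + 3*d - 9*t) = (-d - 3*t)/(-d + 3*t)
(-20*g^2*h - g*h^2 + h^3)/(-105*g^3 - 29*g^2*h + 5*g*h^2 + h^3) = h*(4*g + h)/(21*g^2 + 10*g*h + h^2)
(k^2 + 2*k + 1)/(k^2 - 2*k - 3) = (k + 1)/(k - 3)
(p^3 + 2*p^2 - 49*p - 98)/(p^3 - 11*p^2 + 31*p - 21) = (p^2 + 9*p + 14)/(p^2 - 4*p + 3)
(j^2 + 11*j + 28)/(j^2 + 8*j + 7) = (j + 4)/(j + 1)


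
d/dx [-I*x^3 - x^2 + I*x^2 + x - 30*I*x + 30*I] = -3*I*x^2 - 2*x*(1 - I) + 1 - 30*I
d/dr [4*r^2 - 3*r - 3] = 8*r - 3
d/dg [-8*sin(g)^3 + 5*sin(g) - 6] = -cos(g) + 6*cos(3*g)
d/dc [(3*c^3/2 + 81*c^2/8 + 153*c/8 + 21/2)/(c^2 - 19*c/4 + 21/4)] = 3*(16*c^4 - 152*c^3 - 465*c^2 + 910*c + 1603)/(2*(16*c^4 - 152*c^3 + 529*c^2 - 798*c + 441))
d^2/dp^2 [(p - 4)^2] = 2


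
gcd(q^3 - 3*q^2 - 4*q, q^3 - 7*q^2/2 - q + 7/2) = q + 1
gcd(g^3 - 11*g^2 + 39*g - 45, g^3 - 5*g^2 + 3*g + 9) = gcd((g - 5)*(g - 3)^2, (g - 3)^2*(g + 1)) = g^2 - 6*g + 9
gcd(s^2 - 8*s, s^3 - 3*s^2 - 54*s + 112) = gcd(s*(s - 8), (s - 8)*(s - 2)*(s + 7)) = s - 8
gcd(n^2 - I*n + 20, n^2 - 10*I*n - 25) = n - 5*I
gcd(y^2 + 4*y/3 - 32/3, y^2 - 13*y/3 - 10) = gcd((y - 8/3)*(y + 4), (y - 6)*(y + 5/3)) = 1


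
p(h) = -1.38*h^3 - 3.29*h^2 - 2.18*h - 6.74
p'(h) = -4.14*h^2 - 6.58*h - 2.18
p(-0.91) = -6.44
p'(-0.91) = 0.38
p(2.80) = -68.93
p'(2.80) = -53.06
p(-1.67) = -5.85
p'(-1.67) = -2.74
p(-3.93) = 34.78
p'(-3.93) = -40.26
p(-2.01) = -4.44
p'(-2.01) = -5.68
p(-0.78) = -6.39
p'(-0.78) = 0.43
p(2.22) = -42.89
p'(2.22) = -37.19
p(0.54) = -9.09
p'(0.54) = -6.94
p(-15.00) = 3943.21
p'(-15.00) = -834.98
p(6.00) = -436.34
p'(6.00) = -190.70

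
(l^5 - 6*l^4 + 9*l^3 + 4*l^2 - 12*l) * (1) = l^5 - 6*l^4 + 9*l^3 + 4*l^2 - 12*l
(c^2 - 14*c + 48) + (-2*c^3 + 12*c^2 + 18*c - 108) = -2*c^3 + 13*c^2 + 4*c - 60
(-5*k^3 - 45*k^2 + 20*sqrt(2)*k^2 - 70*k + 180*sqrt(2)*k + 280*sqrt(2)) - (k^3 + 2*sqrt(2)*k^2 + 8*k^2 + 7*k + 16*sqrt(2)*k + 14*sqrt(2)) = -6*k^3 - 53*k^2 + 18*sqrt(2)*k^2 - 77*k + 164*sqrt(2)*k + 266*sqrt(2)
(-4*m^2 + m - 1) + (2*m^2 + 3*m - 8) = -2*m^2 + 4*m - 9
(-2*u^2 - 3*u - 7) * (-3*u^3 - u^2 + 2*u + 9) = 6*u^5 + 11*u^4 + 20*u^3 - 17*u^2 - 41*u - 63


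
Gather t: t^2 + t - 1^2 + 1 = t^2 + t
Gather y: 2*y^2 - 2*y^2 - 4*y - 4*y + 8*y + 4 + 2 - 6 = 0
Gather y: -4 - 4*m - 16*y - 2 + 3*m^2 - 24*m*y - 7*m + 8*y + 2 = 3*m^2 - 11*m + y*(-24*m - 8) - 4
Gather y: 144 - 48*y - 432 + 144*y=96*y - 288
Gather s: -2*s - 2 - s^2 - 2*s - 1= -s^2 - 4*s - 3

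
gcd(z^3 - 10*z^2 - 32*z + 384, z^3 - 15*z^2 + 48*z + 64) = z^2 - 16*z + 64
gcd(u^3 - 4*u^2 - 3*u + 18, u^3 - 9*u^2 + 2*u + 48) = u^2 - u - 6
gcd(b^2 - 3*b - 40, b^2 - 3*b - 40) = b^2 - 3*b - 40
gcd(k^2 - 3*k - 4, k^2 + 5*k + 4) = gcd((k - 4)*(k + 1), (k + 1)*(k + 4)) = k + 1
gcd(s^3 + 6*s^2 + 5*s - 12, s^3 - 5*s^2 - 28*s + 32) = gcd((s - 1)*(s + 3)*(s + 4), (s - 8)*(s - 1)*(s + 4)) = s^2 + 3*s - 4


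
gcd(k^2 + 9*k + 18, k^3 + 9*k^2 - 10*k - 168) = k + 6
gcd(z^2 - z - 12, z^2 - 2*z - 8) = z - 4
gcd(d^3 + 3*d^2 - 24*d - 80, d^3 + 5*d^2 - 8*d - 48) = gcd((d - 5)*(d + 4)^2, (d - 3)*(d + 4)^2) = d^2 + 8*d + 16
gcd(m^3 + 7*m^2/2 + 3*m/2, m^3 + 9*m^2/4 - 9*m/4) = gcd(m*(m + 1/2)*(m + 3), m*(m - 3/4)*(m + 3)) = m^2 + 3*m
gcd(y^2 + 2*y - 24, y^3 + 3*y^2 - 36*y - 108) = y + 6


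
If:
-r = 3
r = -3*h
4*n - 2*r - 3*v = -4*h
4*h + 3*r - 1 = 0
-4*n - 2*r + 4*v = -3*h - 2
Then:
No Solution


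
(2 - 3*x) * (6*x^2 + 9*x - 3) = -18*x^3 - 15*x^2 + 27*x - 6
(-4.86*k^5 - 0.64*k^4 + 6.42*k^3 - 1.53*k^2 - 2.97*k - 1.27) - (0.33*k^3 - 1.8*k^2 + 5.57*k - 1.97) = -4.86*k^5 - 0.64*k^4 + 6.09*k^3 + 0.27*k^2 - 8.54*k + 0.7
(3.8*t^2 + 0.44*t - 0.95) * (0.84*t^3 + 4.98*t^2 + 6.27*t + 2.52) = 3.192*t^5 + 19.2936*t^4 + 25.2192*t^3 + 7.6038*t^2 - 4.8477*t - 2.394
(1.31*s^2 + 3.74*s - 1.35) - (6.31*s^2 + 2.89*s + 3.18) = -5.0*s^2 + 0.85*s - 4.53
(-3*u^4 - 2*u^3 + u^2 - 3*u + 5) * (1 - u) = 3*u^5 - u^4 - 3*u^3 + 4*u^2 - 8*u + 5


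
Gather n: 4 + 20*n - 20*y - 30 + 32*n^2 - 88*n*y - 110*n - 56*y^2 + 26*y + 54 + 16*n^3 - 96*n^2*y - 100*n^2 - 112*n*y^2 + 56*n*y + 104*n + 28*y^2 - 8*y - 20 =16*n^3 + n^2*(-96*y - 68) + n*(-112*y^2 - 32*y + 14) - 28*y^2 - 2*y + 8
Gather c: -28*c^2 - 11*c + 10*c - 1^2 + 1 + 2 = -28*c^2 - c + 2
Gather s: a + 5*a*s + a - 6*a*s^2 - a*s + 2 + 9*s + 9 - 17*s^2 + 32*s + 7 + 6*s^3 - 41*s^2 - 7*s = 2*a + 6*s^3 + s^2*(-6*a - 58) + s*(4*a + 34) + 18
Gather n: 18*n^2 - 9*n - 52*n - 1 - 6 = 18*n^2 - 61*n - 7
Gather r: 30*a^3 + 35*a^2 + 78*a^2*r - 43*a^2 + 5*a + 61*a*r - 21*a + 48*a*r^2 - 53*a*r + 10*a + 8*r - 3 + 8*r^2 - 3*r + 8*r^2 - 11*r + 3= 30*a^3 - 8*a^2 - 6*a + r^2*(48*a + 16) + r*(78*a^2 + 8*a - 6)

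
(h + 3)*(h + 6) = h^2 + 9*h + 18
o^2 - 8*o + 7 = (o - 7)*(o - 1)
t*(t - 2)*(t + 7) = t^3 + 5*t^2 - 14*t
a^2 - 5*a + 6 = (a - 3)*(a - 2)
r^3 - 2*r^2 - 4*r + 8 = (r - 2)^2*(r + 2)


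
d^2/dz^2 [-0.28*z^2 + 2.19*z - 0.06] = -0.560000000000000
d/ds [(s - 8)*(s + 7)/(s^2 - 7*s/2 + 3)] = 2*(-5*s^2 + 236*s - 398)/(4*s^4 - 28*s^3 + 73*s^2 - 84*s + 36)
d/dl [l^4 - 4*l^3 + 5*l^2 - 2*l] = 4*l^3 - 12*l^2 + 10*l - 2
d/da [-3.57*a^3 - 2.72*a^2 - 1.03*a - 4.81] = -10.71*a^2 - 5.44*a - 1.03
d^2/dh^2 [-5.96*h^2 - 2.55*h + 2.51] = -11.9200000000000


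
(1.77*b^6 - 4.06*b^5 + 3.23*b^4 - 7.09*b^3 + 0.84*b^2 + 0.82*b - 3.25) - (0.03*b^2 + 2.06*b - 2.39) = 1.77*b^6 - 4.06*b^5 + 3.23*b^4 - 7.09*b^3 + 0.81*b^2 - 1.24*b - 0.86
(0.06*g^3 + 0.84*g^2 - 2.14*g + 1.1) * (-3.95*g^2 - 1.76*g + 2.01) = -0.237*g^5 - 3.4236*g^4 + 7.0952*g^3 + 1.1098*g^2 - 6.2374*g + 2.211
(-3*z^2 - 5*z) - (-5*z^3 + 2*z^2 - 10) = 5*z^3 - 5*z^2 - 5*z + 10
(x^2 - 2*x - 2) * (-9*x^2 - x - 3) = -9*x^4 + 17*x^3 + 17*x^2 + 8*x + 6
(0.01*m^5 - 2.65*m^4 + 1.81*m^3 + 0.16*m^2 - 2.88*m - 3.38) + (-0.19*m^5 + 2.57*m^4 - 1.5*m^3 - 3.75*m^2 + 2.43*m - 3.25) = -0.18*m^5 - 0.0800000000000001*m^4 + 0.31*m^3 - 3.59*m^2 - 0.45*m - 6.63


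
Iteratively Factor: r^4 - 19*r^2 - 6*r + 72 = (r - 4)*(r^3 + 4*r^2 - 3*r - 18) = (r - 4)*(r + 3)*(r^2 + r - 6) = (r - 4)*(r - 2)*(r + 3)*(r + 3)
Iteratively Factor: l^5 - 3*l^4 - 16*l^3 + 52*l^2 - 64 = (l + 4)*(l^4 - 7*l^3 + 12*l^2 + 4*l - 16) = (l - 4)*(l + 4)*(l^3 - 3*l^2 + 4) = (l - 4)*(l - 2)*(l + 4)*(l^2 - l - 2) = (l - 4)*(l - 2)*(l + 1)*(l + 4)*(l - 2)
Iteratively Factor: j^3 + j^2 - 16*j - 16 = (j - 4)*(j^2 + 5*j + 4) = (j - 4)*(j + 1)*(j + 4)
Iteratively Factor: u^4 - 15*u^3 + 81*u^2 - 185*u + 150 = (u - 2)*(u^3 - 13*u^2 + 55*u - 75) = (u - 5)*(u - 2)*(u^2 - 8*u + 15) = (u - 5)*(u - 3)*(u - 2)*(u - 5)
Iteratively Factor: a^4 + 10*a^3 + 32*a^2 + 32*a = (a + 2)*(a^3 + 8*a^2 + 16*a) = (a + 2)*(a + 4)*(a^2 + 4*a) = a*(a + 2)*(a + 4)*(a + 4)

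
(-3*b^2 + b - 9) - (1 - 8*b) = -3*b^2 + 9*b - 10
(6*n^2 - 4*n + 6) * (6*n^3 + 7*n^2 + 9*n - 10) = 36*n^5 + 18*n^4 + 62*n^3 - 54*n^2 + 94*n - 60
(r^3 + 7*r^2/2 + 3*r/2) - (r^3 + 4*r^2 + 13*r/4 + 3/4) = -r^2/2 - 7*r/4 - 3/4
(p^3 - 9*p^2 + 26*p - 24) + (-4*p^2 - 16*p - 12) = p^3 - 13*p^2 + 10*p - 36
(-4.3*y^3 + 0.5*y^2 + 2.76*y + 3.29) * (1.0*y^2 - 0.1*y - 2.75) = -4.3*y^5 + 0.93*y^4 + 14.535*y^3 + 1.639*y^2 - 7.919*y - 9.0475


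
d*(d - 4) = d^2 - 4*d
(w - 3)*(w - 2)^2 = w^3 - 7*w^2 + 16*w - 12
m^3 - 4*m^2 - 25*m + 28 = (m - 7)*(m - 1)*(m + 4)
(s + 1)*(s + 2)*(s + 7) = s^3 + 10*s^2 + 23*s + 14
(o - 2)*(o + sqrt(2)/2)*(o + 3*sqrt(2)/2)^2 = o^4 - 2*o^3 + 7*sqrt(2)*o^3/2 - 7*sqrt(2)*o^2 + 15*o^2/2 - 15*o + 9*sqrt(2)*o/4 - 9*sqrt(2)/2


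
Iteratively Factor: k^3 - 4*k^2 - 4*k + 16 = (k - 4)*(k^2 - 4) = (k - 4)*(k - 2)*(k + 2)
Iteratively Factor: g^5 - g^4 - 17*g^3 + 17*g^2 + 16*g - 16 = (g - 1)*(g^4 - 17*g^2 + 16) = (g - 1)*(g + 1)*(g^3 - g^2 - 16*g + 16) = (g - 4)*(g - 1)*(g + 1)*(g^2 + 3*g - 4) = (g - 4)*(g - 1)^2*(g + 1)*(g + 4)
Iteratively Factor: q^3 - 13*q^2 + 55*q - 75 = (q - 3)*(q^2 - 10*q + 25) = (q - 5)*(q - 3)*(q - 5)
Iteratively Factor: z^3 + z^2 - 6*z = (z + 3)*(z^2 - 2*z) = z*(z + 3)*(z - 2)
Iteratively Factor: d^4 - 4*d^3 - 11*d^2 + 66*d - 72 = (d - 3)*(d^3 - d^2 - 14*d + 24) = (d - 3)*(d - 2)*(d^2 + d - 12) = (d - 3)^2*(d - 2)*(d + 4)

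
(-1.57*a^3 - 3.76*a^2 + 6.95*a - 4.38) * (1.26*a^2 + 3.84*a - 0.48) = -1.9782*a^5 - 10.7664*a^4 - 4.9278*a^3 + 22.974*a^2 - 20.1552*a + 2.1024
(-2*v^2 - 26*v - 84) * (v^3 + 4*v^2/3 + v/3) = -2*v^5 - 86*v^4/3 - 358*v^3/3 - 362*v^2/3 - 28*v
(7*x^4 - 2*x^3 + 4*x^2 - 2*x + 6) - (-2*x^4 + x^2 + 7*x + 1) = 9*x^4 - 2*x^3 + 3*x^2 - 9*x + 5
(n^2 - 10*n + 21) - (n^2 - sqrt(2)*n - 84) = -10*n + sqrt(2)*n + 105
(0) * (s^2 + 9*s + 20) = 0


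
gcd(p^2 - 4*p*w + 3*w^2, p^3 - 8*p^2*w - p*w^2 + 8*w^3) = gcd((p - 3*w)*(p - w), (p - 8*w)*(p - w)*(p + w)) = p - w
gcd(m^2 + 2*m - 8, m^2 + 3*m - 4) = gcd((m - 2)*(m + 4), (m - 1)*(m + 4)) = m + 4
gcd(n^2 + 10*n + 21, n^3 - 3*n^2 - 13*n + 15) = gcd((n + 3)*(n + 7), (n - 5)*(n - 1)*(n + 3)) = n + 3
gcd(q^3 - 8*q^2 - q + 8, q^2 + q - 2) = q - 1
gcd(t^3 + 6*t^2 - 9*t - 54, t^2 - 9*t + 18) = t - 3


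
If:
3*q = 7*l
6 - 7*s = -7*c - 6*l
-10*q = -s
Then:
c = 236*s/245 - 6/7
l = 3*s/70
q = s/10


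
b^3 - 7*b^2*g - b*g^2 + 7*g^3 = (b - 7*g)*(b - g)*(b + g)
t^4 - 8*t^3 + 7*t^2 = t^2*(t - 7)*(t - 1)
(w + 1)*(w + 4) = w^2 + 5*w + 4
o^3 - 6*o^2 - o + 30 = (o - 5)*(o - 3)*(o + 2)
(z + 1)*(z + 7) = z^2 + 8*z + 7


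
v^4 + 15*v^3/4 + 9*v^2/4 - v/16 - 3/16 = (v - 1/4)*(v + 1/2)^2*(v + 3)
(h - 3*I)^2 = h^2 - 6*I*h - 9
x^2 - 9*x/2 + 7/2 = (x - 7/2)*(x - 1)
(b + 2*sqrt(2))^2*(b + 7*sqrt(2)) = b^3 + 11*sqrt(2)*b^2 + 64*b + 56*sqrt(2)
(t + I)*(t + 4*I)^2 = t^3 + 9*I*t^2 - 24*t - 16*I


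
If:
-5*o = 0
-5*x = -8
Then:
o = 0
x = 8/5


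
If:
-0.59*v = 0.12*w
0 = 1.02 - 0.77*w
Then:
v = -0.27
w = 1.32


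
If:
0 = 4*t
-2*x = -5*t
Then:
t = 0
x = 0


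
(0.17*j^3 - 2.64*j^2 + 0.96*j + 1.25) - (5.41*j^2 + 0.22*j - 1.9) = 0.17*j^3 - 8.05*j^2 + 0.74*j + 3.15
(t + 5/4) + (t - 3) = 2*t - 7/4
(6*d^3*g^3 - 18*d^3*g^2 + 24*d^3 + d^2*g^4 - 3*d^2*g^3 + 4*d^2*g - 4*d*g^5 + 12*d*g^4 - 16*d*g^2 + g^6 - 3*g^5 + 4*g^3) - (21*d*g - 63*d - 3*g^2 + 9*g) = 6*d^3*g^3 - 18*d^3*g^2 + 24*d^3 + d^2*g^4 - 3*d^2*g^3 + 4*d^2*g - 4*d*g^5 + 12*d*g^4 - 16*d*g^2 - 21*d*g + 63*d + g^6 - 3*g^5 + 4*g^3 + 3*g^2 - 9*g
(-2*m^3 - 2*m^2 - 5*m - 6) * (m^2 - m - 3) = -2*m^5 + 3*m^3 + 5*m^2 + 21*m + 18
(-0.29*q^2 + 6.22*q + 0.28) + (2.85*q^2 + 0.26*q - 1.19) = 2.56*q^2 + 6.48*q - 0.91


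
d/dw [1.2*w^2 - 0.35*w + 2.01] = 2.4*w - 0.35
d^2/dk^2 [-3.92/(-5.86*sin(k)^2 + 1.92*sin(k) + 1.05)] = (538.444928*sin(k)^4 - 132.314112*sin(k)^3 - 696.737664*sin(k)^2 + 256.725504*sin(k) - 77.140896)/(-5.86*sin(k)^2 + 1.92*sin(k) + 1.05)^3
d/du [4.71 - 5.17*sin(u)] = -5.17*cos(u)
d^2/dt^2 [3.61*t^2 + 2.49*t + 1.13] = 7.22000000000000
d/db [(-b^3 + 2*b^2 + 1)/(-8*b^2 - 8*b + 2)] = (4*b^4 + 8*b^3 - 11*b^2 + 12*b + 4)/(2*(16*b^4 + 32*b^3 + 8*b^2 - 8*b + 1))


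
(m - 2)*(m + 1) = m^2 - m - 2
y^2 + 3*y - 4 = (y - 1)*(y + 4)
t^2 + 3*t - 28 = (t - 4)*(t + 7)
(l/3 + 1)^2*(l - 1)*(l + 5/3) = l^4/9 + 20*l^3/27 + 34*l^2/27 - 4*l/9 - 5/3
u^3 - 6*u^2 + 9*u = u*(u - 3)^2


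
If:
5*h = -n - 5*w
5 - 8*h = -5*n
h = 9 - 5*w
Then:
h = -10/7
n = -23/7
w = 73/35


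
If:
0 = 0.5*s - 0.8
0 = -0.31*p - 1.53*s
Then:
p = -7.90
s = 1.60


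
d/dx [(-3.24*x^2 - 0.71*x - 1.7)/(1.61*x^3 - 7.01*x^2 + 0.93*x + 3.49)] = (5.2164*x^4 + 2.2862*x^3 + 0.220700000000001*x^2 - 46.4492*x - 0.8969)/(2.5921*x^6 - 22.5722*x^5 + 52.1347*x^4 - 1.8008*x^3 - 48.0649*x^2 + 6.4914*x + 12.1801)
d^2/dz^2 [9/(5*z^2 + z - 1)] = 18*(-25*z^2 - 5*z + (10*z + 1)^2 + 5)/(5*z^2 + z - 1)^3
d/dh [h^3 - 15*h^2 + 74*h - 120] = 3*h^2 - 30*h + 74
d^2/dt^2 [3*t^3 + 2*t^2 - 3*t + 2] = 18*t + 4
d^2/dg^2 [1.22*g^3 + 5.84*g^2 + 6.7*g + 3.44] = 7.32*g + 11.68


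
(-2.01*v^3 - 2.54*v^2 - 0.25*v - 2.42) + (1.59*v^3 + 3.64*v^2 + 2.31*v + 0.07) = -0.42*v^3 + 1.1*v^2 + 2.06*v - 2.35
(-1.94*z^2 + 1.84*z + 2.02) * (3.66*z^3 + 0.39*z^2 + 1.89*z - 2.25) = -7.1004*z^5 + 5.9778*z^4 + 4.4442*z^3 + 8.6304*z^2 - 0.322200000000001*z - 4.545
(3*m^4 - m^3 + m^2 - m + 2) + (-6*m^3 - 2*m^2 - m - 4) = 3*m^4 - 7*m^3 - m^2 - 2*m - 2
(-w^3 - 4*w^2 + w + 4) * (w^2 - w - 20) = -w^5 - 3*w^4 + 25*w^3 + 83*w^2 - 24*w - 80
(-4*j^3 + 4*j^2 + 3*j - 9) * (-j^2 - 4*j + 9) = 4*j^5 + 12*j^4 - 55*j^3 + 33*j^2 + 63*j - 81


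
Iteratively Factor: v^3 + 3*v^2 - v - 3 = (v - 1)*(v^2 + 4*v + 3) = (v - 1)*(v + 1)*(v + 3)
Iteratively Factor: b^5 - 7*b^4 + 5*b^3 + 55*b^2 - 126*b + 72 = (b - 1)*(b^4 - 6*b^3 - b^2 + 54*b - 72) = (b - 3)*(b - 1)*(b^3 - 3*b^2 - 10*b + 24) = (b - 4)*(b - 3)*(b - 1)*(b^2 + b - 6) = (b - 4)*(b - 3)*(b - 2)*(b - 1)*(b + 3)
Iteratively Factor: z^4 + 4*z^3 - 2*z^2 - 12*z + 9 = (z - 1)*(z^3 + 5*z^2 + 3*z - 9) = (z - 1)^2*(z^2 + 6*z + 9) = (z - 1)^2*(z + 3)*(z + 3)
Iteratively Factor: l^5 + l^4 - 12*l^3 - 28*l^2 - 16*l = (l)*(l^4 + l^3 - 12*l^2 - 28*l - 16) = l*(l + 2)*(l^3 - l^2 - 10*l - 8) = l*(l + 1)*(l + 2)*(l^2 - 2*l - 8) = l*(l - 4)*(l + 1)*(l + 2)*(l + 2)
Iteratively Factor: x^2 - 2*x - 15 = (x - 5)*(x + 3)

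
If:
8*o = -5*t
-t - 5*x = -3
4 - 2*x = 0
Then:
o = 35/8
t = -7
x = 2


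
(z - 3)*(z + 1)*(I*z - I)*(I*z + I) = -z^4 + 2*z^3 + 4*z^2 - 2*z - 3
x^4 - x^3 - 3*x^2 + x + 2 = (x - 2)*(x - 1)*(x + 1)^2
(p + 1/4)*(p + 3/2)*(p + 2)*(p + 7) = p^4 + 43*p^3/4 + 241*p^2/8 + 223*p/8 + 21/4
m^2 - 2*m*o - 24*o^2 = (m - 6*o)*(m + 4*o)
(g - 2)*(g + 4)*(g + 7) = g^3 + 9*g^2 + 6*g - 56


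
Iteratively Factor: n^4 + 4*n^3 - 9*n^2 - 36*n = (n + 4)*(n^3 - 9*n) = n*(n + 4)*(n^2 - 9) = n*(n + 3)*(n + 4)*(n - 3)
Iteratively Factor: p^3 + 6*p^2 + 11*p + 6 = (p + 2)*(p^2 + 4*p + 3) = (p + 1)*(p + 2)*(p + 3)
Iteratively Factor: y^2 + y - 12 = (y + 4)*(y - 3)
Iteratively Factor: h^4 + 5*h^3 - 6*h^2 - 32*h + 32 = (h + 4)*(h^3 + h^2 - 10*h + 8) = (h - 2)*(h + 4)*(h^2 + 3*h - 4) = (h - 2)*(h - 1)*(h + 4)*(h + 4)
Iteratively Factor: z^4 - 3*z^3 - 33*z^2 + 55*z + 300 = (z + 4)*(z^3 - 7*z^2 - 5*z + 75) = (z - 5)*(z + 4)*(z^2 - 2*z - 15) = (z - 5)*(z + 3)*(z + 4)*(z - 5)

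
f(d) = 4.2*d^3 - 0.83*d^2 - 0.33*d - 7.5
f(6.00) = 867.84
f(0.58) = -7.15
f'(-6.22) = 497.47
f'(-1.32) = 23.82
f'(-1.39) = 26.32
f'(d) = 12.6*d^2 - 1.66*d - 0.33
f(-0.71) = -9.19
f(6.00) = 867.84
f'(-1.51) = 30.91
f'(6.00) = 443.31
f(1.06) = -3.78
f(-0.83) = -10.20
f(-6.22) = -1048.25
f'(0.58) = 2.95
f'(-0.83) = 9.73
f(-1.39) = -19.92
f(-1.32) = -18.17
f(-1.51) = -23.35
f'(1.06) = 12.07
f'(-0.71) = 7.20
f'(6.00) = 443.31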